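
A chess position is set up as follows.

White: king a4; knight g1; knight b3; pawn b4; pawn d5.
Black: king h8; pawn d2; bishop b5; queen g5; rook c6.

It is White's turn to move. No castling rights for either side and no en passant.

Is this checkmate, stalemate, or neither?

White to move; white king on a4.
In check: yes, from the black bishop on b5.
King squares — a3: available; b3: own knight; b4: own pawn; a5: available; b5: available.
Legal moves for White: Kxb5, Ka5, Ka3.
White is in check but has 3 legal moves → neither.

neither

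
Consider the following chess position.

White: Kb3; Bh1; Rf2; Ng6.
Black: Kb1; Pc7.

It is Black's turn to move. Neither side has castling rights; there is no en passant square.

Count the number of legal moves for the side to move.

4

Black to move; king on b1.
In check: no.
Legal moves: Kc1, Ka1, c6, c5.
Count: 4.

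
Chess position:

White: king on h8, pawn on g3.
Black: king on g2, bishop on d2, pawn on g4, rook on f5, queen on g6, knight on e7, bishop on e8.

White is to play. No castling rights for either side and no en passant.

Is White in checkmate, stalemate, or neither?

stalemate

White to move; white king on h8.
In check: no.
King squares — g7: attacked by Qg6; h7: attacked by Qg6; g8: attacked by Qg6.
Legal moves for White: none.
Not in check and no legal moves → stalemate.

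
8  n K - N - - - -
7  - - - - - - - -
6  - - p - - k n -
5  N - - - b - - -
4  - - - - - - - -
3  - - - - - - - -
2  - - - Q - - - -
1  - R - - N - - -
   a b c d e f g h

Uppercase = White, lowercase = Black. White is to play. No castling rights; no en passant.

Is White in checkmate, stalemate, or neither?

White to move; white king on b8.
In check: yes, from the black bishop on e5.
Legal moves for White: Kc8, Kxa8, Kb7, Ka7, Qd6+.
White is in check but has 5 legal moves → neither.

neither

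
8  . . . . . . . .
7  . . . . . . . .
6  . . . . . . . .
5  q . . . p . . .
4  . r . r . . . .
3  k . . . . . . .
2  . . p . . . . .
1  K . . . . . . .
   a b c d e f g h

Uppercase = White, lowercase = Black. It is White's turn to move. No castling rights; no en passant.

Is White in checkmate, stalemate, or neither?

White to move; white king on a1.
In check: no.
King squares — b1: attacked by Pc2; a2: attacked by Ka3; b2: attacked by Ka3.
Legal moves for White: none.
Not in check and no legal moves → stalemate.

stalemate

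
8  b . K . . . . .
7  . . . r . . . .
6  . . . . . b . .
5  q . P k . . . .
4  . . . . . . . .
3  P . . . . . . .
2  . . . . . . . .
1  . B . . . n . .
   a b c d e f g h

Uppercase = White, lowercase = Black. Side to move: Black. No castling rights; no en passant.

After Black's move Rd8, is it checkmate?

yes

After Rd8: white king on c8; in check: yes, from the black rook on d8.
King squares — b7: attacked by Ba8; c7: attacked by Qa5; d7: attacked by Rd8; b8: attacked by Rd8; d8: attacked by Qa5.
White has no legal moves → checkmate.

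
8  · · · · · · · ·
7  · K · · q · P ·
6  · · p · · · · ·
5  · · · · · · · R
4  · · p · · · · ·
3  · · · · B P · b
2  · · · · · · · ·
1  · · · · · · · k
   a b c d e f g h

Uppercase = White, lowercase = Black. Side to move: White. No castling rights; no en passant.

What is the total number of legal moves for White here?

White to move; king on b7.
In check: yes, from the black queen on e7.
Legal moves: Kb8, Ka8, Kxc6, Kb6, Ka6.
Count: 5.

5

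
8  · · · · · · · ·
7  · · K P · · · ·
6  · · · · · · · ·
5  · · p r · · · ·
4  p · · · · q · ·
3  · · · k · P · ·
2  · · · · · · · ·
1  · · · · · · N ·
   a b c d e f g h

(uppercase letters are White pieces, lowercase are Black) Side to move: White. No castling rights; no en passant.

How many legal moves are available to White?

5

White to move; king on c7.
In check: yes, from the black queen on f4.
Legal moves: Kd8, Kc8, Kb7, Kc6, Kb6.
Count: 5.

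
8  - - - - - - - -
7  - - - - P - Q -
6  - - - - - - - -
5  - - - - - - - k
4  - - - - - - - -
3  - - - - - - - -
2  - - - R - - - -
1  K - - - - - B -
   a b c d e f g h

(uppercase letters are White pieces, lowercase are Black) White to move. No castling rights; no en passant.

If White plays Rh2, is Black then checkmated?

After Rh2: black king on h5; in check: yes, from the white rook on h2.
King squares — g4: attacked by Qg7; h4: attacked by Rh2; g5: attacked by Qg7; g6: attacked by Qg7; h6: attacked by Rh2.
Black has no legal moves → checkmate.

yes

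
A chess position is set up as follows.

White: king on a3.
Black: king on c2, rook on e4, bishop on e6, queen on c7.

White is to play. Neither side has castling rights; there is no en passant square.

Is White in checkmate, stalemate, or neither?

stalemate

White to move; white king on a3.
In check: no.
King squares — a2: attacked by Be6; b2: attacked by Kc2; b3: attacked by Kc2; a4: attacked by Re4; b4: attacked by Re4.
Legal moves for White: none.
Not in check and no legal moves → stalemate.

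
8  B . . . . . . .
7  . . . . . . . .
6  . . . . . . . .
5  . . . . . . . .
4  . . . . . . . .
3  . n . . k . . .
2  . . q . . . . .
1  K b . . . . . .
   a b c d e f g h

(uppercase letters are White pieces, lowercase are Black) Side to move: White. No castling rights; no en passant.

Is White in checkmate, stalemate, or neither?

White to move; white king on a1.
In check: yes, from the black knight on b3.
King squares — b1: attacked by Qc2; a2: attacked by Bb1; b2: attacked by Qc2.
Legal moves for White: none.
In check with no legal moves → checkmate.

checkmate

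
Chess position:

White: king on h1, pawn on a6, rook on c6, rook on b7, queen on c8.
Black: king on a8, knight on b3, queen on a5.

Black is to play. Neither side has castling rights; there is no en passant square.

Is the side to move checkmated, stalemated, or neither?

Black to move; black king on a8.
In check: yes, from the white queen on c8.
King squares — a7: attacked by Rb7; b7: attacked by Pa6; b8: attacked by Rb7.
Legal moves for Black: none.
In check with no legal moves → checkmate.

checkmate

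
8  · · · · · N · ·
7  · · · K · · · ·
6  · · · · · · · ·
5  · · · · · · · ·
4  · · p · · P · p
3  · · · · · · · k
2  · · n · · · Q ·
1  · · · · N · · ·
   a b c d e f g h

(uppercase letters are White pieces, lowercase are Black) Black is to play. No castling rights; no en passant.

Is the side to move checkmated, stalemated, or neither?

Black to move; black king on h3.
In check: yes, from the white queen on g2.
King squares — g2: attacked by Ne1; h2: attacked by Qg2; g3: attacked by Qg2; g4: attacked by Qg2; h4: own pawn.
Legal moves for Black: none.
In check with no legal moves → checkmate.

checkmate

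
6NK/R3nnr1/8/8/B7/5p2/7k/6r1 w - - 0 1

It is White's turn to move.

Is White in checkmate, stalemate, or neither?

checkmate

White to move; white king on h8.
In check: yes, from the black knight on f7.
King squares — g7: attacked by Rg1; h7: attacked by Rg7; g8: own knight.
Legal moves for White: none.
In check with no legal moves → checkmate.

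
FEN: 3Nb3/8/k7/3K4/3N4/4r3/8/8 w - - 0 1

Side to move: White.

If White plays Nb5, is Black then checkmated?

no

After Nb5: black king on a6; in check: no.
Black is not in check, so this cannot be checkmate.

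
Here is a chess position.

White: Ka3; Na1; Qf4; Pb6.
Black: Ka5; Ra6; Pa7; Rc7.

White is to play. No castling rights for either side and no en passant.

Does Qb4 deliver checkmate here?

After Qb4: black king on a5; in check: yes, from the white queen on b4.
King squares — a4: attacked by Ka3; b4: attacked by Ka3; b5: attacked by Qb4; a6: own rook; b6: attacked by Qb4.
Black has no legal moves → checkmate.

yes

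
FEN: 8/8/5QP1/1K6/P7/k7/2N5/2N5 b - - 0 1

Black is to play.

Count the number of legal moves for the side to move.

Black to move; king on a3.
In check: yes, from the white knight on c2.
Legal moves: none.
Count: 0.

0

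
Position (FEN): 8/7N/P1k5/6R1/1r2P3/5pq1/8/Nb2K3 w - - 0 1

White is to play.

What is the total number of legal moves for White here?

4

White to move; king on e1.
In check: yes, from the black queen on g3.
Legal moves: Kd2, Kf1, Kd1, Rxg3.
Count: 4.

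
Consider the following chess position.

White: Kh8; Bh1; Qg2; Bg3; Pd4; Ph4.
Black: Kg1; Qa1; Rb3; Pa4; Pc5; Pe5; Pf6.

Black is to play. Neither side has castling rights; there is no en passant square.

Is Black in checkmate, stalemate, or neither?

checkmate

Black to move; black king on g1.
In check: yes, from the white queen on g2.
King squares — f1: attacked by Qg2; h1: attacked by Qg2; f2: attacked by Qg2; g2: attacked by Bh1; h2: attacked by Qg2.
Legal moves for Black: none.
In check with no legal moves → checkmate.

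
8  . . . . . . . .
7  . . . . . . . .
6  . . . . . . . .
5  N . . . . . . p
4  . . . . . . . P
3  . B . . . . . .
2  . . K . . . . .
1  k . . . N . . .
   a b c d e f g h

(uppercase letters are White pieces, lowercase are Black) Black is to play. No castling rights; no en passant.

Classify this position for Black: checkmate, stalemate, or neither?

Black to move; black king on a1.
In check: no.
King squares — b1: attacked by Kc2; a2: attacked by Bb3; b2: attacked by Kc2.
Legal moves for Black: none.
Not in check and no legal moves → stalemate.

stalemate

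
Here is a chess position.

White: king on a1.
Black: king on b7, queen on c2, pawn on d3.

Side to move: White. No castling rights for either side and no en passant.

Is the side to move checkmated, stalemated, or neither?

stalemate

White to move; white king on a1.
In check: no.
King squares — b1: attacked by Qc2; a2: attacked by Qc2; b2: attacked by Qc2.
Legal moves for White: none.
Not in check and no legal moves → stalemate.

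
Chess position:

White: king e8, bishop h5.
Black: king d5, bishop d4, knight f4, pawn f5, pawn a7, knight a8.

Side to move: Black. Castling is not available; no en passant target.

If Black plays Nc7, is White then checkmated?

no

After Nc7: white king on e8; in check: yes, from the black knight on c7.
White has 5 legal replies: Kf8, Kd8, Kf7, Ke7, Kd7.
In check but a legal move exists → not checkmate.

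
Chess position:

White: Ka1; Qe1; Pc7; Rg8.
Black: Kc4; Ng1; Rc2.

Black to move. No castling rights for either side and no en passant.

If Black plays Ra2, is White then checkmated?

After Ra2: white king on a1; in check: yes, from the black rook on a2.
White has 2 legal replies: Kxa2, Kb1.
In check but a legal move exists → not checkmate.

no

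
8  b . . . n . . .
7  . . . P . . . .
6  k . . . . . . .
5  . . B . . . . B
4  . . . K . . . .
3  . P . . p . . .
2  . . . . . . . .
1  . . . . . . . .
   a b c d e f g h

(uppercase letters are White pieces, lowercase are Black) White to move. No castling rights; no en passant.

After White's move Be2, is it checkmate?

no

After Be2: black king on a6; in check: yes, from the white bishop on e2.
Black has 2 legal replies: Kb7, Ka5.
In check but a legal move exists → not checkmate.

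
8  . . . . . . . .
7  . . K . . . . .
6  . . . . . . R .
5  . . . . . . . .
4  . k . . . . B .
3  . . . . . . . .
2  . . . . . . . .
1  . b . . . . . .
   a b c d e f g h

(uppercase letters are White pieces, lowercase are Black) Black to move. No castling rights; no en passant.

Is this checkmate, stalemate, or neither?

Black to move; black king on b4.
In check: no.
Legal moves for Black: Kc5, Kb5, Ka5, Kc4, Ka4, Kc3, Kb3, Ka3, Bxg6, Bf5, Be4, Bd3, Bc2, Ba2.
Black has 14 legal moves and is not in check → neither.

neither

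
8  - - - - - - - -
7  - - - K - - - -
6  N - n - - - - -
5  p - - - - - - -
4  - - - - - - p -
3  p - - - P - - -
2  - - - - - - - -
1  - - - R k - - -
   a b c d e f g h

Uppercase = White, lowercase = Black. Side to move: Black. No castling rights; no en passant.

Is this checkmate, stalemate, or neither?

Black to move; black king on e1.
In check: yes, from the white rook on d1.
King squares — d1: available; f1: attacked by Rd1; d2: attacked by Rd1; e2: available; f2: available.
Legal moves for Black: Kf2, Ke2, Kxd1.
Black is in check but has 3 legal moves → neither.

neither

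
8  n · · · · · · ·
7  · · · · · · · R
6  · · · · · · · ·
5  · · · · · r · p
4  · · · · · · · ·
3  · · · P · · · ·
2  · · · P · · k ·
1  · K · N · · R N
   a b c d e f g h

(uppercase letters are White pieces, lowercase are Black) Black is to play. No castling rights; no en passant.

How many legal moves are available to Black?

Black to move; king on g2.
In check: yes, from the white rook on g1.
Legal moves: Kh3, Kf3, Kh2, Kxg1.
Count: 4.

4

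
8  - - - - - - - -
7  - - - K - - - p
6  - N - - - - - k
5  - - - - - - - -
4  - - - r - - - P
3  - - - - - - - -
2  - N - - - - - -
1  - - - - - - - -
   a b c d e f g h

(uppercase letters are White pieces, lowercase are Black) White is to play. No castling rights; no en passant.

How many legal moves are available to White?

7

White to move; king on d7.
In check: yes, from the black rook on d4.
Legal moves: Ke8, Kc8, Ke7, Kc7, Ke6, Kc6, Nd5.
Count: 7.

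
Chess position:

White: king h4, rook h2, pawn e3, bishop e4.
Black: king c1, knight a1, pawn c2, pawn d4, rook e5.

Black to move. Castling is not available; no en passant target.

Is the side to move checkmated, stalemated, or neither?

Black to move; black king on c1.
In check: no.
Legal moves for Black: Re8, Re7, Re6, Rh5+, Rg5, Rf5, Rd5, Rc5, Rb5, Ra5, Rxe4+, Kb2, Kd1, Kb1, Nb3, dxe3, d3.
Black has 17 legal moves and is not in check → neither.

neither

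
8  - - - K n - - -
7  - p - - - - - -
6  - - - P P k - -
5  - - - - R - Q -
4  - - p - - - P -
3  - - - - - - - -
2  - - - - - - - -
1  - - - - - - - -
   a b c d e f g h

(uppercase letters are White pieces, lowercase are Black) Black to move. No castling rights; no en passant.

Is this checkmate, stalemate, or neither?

Black to move; black king on f6.
In check: yes, from the white queen on g5.
King squares — e5: attacked by Qg5; f5: attacked by Pg4; g5: attacked by Re5; e6: attacked by Re5; g6: attacked by Qg5; e7: attacked by Qg5; f7: attacked by Pe6; g7: attacked by Qg5.
Legal moves for Black: none.
In check with no legal moves → checkmate.

checkmate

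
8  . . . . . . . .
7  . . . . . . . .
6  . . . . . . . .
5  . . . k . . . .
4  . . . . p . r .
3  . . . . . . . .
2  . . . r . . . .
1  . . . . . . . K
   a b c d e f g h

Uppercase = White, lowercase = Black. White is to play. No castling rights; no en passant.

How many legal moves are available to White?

White to move; king on h1.
In check: no.
Legal moves: none.
Count: 0.

0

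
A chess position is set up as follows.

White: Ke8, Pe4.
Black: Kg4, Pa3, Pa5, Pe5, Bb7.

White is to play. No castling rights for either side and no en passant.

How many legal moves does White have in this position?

White to move; king on e8.
In check: no.
Legal moves: Kf8, Kd8, Kf7, Ke7, Kd7.
Count: 5.

5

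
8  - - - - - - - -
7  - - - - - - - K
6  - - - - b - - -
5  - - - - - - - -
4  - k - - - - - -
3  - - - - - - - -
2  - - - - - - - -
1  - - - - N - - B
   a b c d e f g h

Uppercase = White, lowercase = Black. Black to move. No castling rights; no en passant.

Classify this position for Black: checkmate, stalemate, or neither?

neither

Black to move; black king on b4.
In check: no.
Legal moves for Black include: Bg8+, Bc8, Bf7, Bd7, Bf5+, Bd5, Bg4, Bc4, Bh3, Bb3, Ba2, Kc5, Kb5, Ka5, Kc4, Ka4, Kc3, Kb3, ... (list truncated; more exist).
Black has legal moves and is not in check → neither.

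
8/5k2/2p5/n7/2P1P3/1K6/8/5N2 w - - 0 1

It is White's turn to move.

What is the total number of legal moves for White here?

7

White to move; king on b3.
In check: yes, from the black knight on a5.
Legal moves: Kb4, Ka4, Kc3, Ka3, Kc2, Kb2, Ka2.
Count: 7.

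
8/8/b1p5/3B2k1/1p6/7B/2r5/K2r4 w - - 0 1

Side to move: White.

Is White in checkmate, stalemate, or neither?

checkmate

White to move; white king on a1.
In check: yes, from the black rook on d1.
King squares — b1: attacked by Rd1; a2: attacked by Rc2; b2: attacked by Rc2.
Legal moves for White: none.
In check with no legal moves → checkmate.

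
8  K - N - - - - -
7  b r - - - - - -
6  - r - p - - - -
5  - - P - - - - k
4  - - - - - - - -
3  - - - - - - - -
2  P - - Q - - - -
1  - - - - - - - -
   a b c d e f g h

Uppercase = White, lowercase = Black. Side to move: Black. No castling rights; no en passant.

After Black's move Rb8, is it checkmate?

no

After Rb8: white king on a8; in check: yes, from the black rook on b8.
White has 1 legal reply: Kxa7.
In check but a legal move exists → not checkmate.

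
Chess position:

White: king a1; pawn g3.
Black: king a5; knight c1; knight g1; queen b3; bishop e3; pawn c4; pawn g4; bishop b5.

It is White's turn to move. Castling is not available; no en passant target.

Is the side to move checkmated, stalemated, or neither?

stalemate

White to move; white king on a1.
In check: no.
King squares — b1: attacked by Qb3; a2: attacked by Nc1; b2: attacked by Qb3.
Legal moves for White: none.
Not in check and no legal moves → stalemate.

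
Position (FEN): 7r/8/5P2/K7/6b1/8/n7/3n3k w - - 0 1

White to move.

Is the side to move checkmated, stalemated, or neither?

White to move; white king on a5.
In check: no.
Legal moves for White: Kb6, Ka6, Kb5, Ka4, f7.
White has 5 legal moves and is not in check → neither.

neither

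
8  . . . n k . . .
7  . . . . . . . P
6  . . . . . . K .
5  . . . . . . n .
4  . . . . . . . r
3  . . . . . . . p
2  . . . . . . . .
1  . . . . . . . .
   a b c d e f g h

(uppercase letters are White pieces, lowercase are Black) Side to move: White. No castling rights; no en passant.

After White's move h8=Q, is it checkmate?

After h8=Q: black king on e8; in check: yes, from the white queen on h8.
Black has 3 legal replies: Ke7, Kd7, Rxh8.
In check but a legal move exists → not checkmate.

no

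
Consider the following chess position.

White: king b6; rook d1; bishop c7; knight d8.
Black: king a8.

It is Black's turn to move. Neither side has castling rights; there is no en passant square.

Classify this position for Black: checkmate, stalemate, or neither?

stalemate

Black to move; black king on a8.
In check: no.
King squares — a7: attacked by Kb6; b7: attacked by Kb6; b8: attacked by Bc7.
Legal moves for Black: none.
Not in check and no legal moves → stalemate.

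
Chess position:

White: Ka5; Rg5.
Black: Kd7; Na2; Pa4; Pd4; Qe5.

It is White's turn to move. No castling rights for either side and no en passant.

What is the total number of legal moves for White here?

White to move; king on a5.
In check: yes, from the black queen on e5.
Legal moves: Kb6, Ka6, Kxa4, Rxe5.
Count: 4.

4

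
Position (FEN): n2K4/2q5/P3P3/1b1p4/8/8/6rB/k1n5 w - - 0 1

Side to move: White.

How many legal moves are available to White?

White to move; king on d8.
In check: yes, from the black queen on c7.
Legal moves: Bxc7.
Count: 1.

1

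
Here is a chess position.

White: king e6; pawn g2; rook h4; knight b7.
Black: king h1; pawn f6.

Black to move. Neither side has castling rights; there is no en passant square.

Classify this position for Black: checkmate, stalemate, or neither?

Black to move; black king on h1.
In check: yes, from the white rook on h4.
Legal moves for Black: Kxg2, Kg1.
Black is in check but has 2 legal moves → neither.

neither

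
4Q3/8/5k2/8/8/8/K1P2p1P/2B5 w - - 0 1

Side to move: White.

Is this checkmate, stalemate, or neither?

neither

White to move; white king on a2.
In check: no.
Legal moves for White include: Qh8+, Qg8, Qf8+, Qd8+, Qc8, Qb8, Qa8, Qf7+, Qe7+, Qd7, Qg6+, Qe6+, Qc6+, Qh5, Qe5+, Qb5, Qe4, Qa4, ... (list truncated; more exist).
White has legal moves and is not in check → neither.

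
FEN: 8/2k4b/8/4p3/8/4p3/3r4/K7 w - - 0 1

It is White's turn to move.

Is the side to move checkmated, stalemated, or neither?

stalemate

White to move; white king on a1.
In check: no.
King squares — b1: attacked by Bh7; a2: attacked by Rd2; b2: attacked by Rd2.
Legal moves for White: none.
Not in check and no legal moves → stalemate.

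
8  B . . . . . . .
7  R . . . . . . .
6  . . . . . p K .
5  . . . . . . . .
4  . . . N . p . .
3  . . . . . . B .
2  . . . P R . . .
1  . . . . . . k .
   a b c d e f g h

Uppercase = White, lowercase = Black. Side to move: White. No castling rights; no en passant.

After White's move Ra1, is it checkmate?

After Ra1: black king on g1; in check: yes, from the white rook on a1.
King squares — f1: attacked by Ra1; h1: attacked by Ra1; f2: attacked by Re2; g2: attacked by Re2; h2: attacked by Re2.
Black has no legal moves → checkmate.

yes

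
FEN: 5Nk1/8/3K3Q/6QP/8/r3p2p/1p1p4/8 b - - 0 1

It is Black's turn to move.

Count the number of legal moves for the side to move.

1

Black to move; king on g8.
In check: yes, from the white queen on g5.
Legal moves: Kf7.
Count: 1.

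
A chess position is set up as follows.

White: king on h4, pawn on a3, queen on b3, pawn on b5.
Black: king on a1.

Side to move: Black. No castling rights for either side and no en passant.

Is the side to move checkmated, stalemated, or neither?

stalemate

Black to move; black king on a1.
In check: no.
King squares — b1: attacked by Qb3; a2: attacked by Qb3; b2: attacked by Qb3.
Legal moves for Black: none.
Not in check and no legal moves → stalemate.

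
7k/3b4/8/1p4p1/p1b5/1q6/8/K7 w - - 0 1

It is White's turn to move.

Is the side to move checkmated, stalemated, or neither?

White to move; white king on a1.
In check: no.
King squares — b1: attacked by Qb3; a2: attacked by Qb3; b2: attacked by Qb3.
Legal moves for White: none.
Not in check and no legal moves → stalemate.

stalemate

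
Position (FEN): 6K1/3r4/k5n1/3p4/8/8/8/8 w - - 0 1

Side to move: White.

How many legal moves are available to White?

0

White to move; king on g8.
In check: no.
Legal moves: none.
Count: 0.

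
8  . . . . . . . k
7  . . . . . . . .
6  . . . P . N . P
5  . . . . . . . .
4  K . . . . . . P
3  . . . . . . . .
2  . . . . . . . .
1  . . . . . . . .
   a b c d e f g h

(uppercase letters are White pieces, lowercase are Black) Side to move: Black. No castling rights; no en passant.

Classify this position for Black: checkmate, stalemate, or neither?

stalemate

Black to move; black king on h8.
In check: no.
King squares — g7: attacked by Ph6; h7: attacked by Nf6; g8: attacked by Nf6.
Legal moves for Black: none.
Not in check and no legal moves → stalemate.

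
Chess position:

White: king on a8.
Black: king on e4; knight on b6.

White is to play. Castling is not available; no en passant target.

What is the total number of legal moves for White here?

3

White to move; king on a8.
In check: yes, from the black knight on b6.
Legal moves: Kb8, Kb7, Ka7.
Count: 3.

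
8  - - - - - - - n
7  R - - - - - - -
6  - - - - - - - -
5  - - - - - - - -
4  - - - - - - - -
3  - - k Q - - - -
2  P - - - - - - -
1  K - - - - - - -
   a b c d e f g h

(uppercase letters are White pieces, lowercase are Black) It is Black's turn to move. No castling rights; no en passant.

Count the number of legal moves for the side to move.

2

Black to move; king on c3.
In check: yes, from the white queen on d3.
Legal moves: Kb4, Kxd3.
Count: 2.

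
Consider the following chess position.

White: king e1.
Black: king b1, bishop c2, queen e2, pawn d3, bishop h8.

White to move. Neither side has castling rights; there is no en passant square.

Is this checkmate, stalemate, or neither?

White to move; white king on e1.
In check: yes, from the black queen on e2.
King squares — d1: attacked by Bc2; f1: attacked by Qe2; d2: attacked by Qe2; e2: attacked by Pd3; f2: attacked by Qe2.
Legal moves for White: none.
In check with no legal moves → checkmate.

checkmate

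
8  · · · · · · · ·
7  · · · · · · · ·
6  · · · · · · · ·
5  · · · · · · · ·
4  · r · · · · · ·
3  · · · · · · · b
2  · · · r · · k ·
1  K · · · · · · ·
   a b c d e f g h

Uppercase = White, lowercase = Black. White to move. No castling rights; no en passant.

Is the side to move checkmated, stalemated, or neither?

stalemate

White to move; white king on a1.
In check: no.
King squares — b1: attacked by Rb4; a2: attacked by Rd2; b2: attacked by Rd2.
Legal moves for White: none.
Not in check and no legal moves → stalemate.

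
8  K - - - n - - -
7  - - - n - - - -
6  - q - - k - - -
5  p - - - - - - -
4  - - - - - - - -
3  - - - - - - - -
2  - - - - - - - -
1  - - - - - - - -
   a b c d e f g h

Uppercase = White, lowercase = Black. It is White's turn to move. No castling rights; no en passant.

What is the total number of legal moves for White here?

0

White to move; king on a8.
In check: no.
Legal moves: none.
Count: 0.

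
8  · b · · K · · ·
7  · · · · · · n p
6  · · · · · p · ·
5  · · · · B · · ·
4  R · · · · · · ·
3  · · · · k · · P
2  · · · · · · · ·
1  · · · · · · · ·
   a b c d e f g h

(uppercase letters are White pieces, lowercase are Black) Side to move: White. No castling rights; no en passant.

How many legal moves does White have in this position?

5

White to move; king on e8.
In check: yes, from the black knight on g7.
Legal moves: Kf8, Kd8, Kf7, Ke7, Kd7.
Count: 5.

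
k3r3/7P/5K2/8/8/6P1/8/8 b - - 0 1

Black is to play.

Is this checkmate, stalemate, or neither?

Black to move; black king on a8.
In check: no.
Legal moves for Black: Rh8, Rg8, Rf8+, Rd8, Rc8, Rb8, Re7, Re6+, Re5, Re4, Re3, Re2, Re1, Kb8, Kb7, Ka7.
Black has 16 legal moves and is not in check → neither.

neither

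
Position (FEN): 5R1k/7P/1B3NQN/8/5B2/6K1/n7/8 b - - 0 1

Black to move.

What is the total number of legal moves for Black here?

0

Black to move; king on h8.
In check: yes, from the white rook on f8.
Legal moves: none.
Count: 0.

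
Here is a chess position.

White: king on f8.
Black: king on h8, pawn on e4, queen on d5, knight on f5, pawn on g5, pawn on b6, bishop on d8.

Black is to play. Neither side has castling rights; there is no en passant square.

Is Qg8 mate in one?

After Qg8: white king on f8; in check: yes, from the black queen on g8.
King squares — e7: attacked by Nf5; f7: attacked by Qg8; g7: attacked by Nf5; e8: attacked by Qg8; g8: attacked by Kh8.
White has no legal moves → checkmate.

yes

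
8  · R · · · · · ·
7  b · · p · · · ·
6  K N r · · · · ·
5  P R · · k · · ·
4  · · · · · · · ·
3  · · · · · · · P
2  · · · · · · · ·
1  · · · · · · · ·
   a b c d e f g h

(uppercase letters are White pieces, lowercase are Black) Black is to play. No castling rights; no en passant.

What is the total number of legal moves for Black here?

Black to move; king on e5.
In check: yes, from the white rook on b5.
Legal moves: Kf6, Ke6, Kd6, Kf4, Ke4, Kd4, Rc5, d5.
Count: 8.

8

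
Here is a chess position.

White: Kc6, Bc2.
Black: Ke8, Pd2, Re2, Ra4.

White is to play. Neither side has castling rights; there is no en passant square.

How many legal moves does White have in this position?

16

White to move; king on c6.
In check: no.
Legal moves: Kc7, Kb7, Kd6, Kb6, Kd5, Kc5, Kb5, Bh7, Bg6+, Bf5, Be4, Bxa4, Bd3, Bb3, Bd1, Bb1.
Count: 16.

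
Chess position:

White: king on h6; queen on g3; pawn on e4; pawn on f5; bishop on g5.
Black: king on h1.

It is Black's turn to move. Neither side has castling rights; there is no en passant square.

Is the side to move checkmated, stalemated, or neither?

Black to move; black king on h1.
In check: no.
King squares — g1: attacked by Qg3; g2: attacked by Qg3; h2: attacked by Qg3.
Legal moves for Black: none.
Not in check and no legal moves → stalemate.

stalemate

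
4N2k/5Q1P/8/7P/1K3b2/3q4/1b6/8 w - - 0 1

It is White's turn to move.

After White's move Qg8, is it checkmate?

After Qg8: black king on h8; in check: yes, from the white queen on g8.
King squares — g7: attacked by Ne8; h7: attacked by Qg8; g8: attacked by Ph7.
Black has no legal moves → checkmate.

yes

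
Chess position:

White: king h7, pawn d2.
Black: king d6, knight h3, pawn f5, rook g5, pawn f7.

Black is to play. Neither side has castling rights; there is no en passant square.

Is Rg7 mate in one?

After Rg7: white king on h7; in check: yes, from the black rook on g7.
White has 3 legal replies: Kh8, Kxg7, Kh6.
In check but a legal move exists → not checkmate.

no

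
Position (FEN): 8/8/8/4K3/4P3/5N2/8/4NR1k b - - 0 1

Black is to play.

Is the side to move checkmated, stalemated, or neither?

Black to move; black king on h1.
In check: yes, from the white rook on f1.
King squares — g1: attacked by Rf1; g2: attacked by Ne1; h2: attacked by Nf3.
Legal moves for Black: none.
In check with no legal moves → checkmate.

checkmate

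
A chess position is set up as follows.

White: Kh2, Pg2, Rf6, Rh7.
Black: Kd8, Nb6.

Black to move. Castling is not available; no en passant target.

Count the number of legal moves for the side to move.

8

Black to move; king on d8.
In check: no.
Legal moves: Ke8, Kc8, Nc8, Na8, Nd7, Nd5, Nc4, Na4.
Count: 8.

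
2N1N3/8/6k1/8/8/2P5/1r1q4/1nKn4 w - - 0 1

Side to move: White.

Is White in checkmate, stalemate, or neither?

White to move; white king on c1.
In check: yes, from the black queen on d2.
King squares — b1: attacked by Rb2; d1: attacked by Qd2; b2: attacked by Nd1; c2: attacked by Rb2; d2: attacked by Nb1.
Legal moves for White: none.
In check with no legal moves → checkmate.

checkmate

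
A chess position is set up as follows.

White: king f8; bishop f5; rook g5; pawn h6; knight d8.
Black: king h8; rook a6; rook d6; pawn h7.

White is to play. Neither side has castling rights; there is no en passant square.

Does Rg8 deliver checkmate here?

yes

After Rg8: black king on h8; in check: yes, from the white rook on g8.
King squares — g7: attacked by Ph6; h7: own pawn; g8: attacked by Kf8.
Black has no legal moves → checkmate.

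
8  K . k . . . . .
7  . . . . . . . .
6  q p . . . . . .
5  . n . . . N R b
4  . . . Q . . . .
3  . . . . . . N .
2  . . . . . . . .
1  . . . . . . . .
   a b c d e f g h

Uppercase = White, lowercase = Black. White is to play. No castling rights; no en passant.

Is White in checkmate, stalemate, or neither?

checkmate

White to move; white king on a8.
In check: yes, from the black queen on a6.
King squares — a7: attacked by Nb5; b7: attacked by Qa6; b8: attacked by Kc8.
Legal moves for White: none.
In check with no legal moves → checkmate.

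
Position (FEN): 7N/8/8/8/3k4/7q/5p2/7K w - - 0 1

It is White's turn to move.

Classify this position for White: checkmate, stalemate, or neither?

checkmate

White to move; white king on h1.
In check: yes, from the black queen on h3.
King squares — g1: attacked by Pf2; g2: attacked by Qh3; h2: attacked by Qh3.
Legal moves for White: none.
In check with no legal moves → checkmate.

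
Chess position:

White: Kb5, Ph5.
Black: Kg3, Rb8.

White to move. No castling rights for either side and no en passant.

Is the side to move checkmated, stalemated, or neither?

neither

White to move; white king on b5.
In check: yes, from the black rook on b8.
King squares — a4: available; b4: attacked by Rb8; c4: available; a5: available; c5: available; a6: available; b6: attacked by Rb8; c6: available.
Legal moves for White: Kc6, Ka6, Kc5, Ka5, Kc4, Ka4.
White is in check but has 6 legal moves → neither.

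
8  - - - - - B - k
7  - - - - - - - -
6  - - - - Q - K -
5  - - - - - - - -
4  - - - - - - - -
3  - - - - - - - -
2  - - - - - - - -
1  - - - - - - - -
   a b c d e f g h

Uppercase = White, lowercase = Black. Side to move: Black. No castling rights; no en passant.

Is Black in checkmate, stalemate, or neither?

stalemate

Black to move; black king on h8.
In check: no.
King squares — g7: attacked by Kg6; h7: attacked by Kg6; g8: attacked by Qe6.
Legal moves for Black: none.
Not in check and no legal moves → stalemate.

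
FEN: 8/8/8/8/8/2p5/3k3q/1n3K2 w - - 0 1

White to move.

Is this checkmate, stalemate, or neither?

White to move; white king on f1.
In check: no.
King squares — e1: attacked by Kd2; g1: attacked by Qh2; e2: attacked by Kd2; f2: attacked by Qh2; g2: attacked by Qh2.
Legal moves for White: none.
Not in check and no legal moves → stalemate.

stalemate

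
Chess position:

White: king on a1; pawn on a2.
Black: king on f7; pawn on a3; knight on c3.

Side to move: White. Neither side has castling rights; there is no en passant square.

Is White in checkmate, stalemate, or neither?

stalemate

White to move; white king on a1.
In check: no.
King squares — b1: attacked by Nc3; a2: own pawn; b2: attacked by Pa3.
Legal moves for White: none.
Not in check and no legal moves → stalemate.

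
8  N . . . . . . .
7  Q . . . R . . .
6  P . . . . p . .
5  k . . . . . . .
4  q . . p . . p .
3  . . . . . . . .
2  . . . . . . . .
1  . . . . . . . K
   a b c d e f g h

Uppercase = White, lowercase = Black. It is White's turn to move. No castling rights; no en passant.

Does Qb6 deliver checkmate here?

After Qb6: black king on a5; in check: yes, from the white queen on b6.
King squares — a4: own queen; b4: attacked by Qb6; b5: attacked by Qb6; a6: attacked by Qb6; b6: attacked by Na8.
Black has no legal moves → checkmate.

yes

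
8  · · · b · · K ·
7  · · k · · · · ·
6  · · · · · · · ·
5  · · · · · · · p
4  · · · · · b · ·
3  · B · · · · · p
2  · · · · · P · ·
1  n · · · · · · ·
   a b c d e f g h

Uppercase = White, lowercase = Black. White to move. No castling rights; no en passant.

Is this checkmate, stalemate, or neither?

White to move; white king on g8.
In check: no.
Legal moves for White: Kh8, Kf8, Kh7, Kg7, Kf7, Bf7, Be6, Bd5, Bc4, Ba4, Bc2, Ba2, Bd1, f3.
White has 14 legal moves and is not in check → neither.

neither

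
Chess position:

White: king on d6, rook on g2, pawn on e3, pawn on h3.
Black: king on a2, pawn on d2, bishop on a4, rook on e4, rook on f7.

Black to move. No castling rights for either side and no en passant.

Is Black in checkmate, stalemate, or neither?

neither

Black to move; black king on a2.
In check: no.
Legal moves for Black include: Rf8, Rh7, Rg7, Rfe7, Rd7+, Rc7, Rb7, Ra7, Rf6+, Rf5, Rff4, Rf3, Rf2, Rf1, Re8, Ree7, Re6+, Re5, ... (list truncated; more exist).
Black has legal moves and is not in check → neither.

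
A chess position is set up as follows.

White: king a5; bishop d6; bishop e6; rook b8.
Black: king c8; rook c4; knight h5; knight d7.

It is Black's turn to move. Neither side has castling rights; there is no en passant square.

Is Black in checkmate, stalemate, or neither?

Black to move; black king on c8.
In check: yes, from the white rook on b8.
King squares — b7: attacked by Rb8; c7: attacked by Bd6; d7: own knight; b8: attacked by Bd6; d8: attacked by Rb8.
Legal moves for Black: none.
In check with no legal moves → checkmate.

checkmate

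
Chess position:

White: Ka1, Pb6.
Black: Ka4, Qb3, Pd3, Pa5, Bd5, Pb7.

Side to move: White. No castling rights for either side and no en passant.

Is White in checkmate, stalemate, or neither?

stalemate

White to move; white king on a1.
In check: no.
King squares — b1: attacked by Qb3; a2: attacked by Qb3; b2: attacked by Qb3.
Legal moves for White: none.
Not in check and no legal moves → stalemate.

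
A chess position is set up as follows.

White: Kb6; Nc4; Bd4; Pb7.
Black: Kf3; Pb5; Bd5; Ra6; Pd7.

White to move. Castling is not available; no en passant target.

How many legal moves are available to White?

4

White to move; king on b6.
In check: yes, from the black rook on a6.
Legal moves: Kc7, Kxa6, Kc5, Kxb5.
Count: 4.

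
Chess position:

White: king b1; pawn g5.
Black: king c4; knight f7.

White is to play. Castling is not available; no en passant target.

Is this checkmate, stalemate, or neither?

neither

White to move; white king on b1.
In check: no.
Legal moves for White: Kc2, Kb2, Ka2, Kc1, Ka1, g6.
White has 6 legal moves and is not in check → neither.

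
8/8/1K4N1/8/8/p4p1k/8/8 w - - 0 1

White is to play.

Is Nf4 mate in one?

no

After Nf4: black king on h3; in check: yes, from the white knight on f4.
Black has 4 legal replies: Kh4, Kg4, Kg3, Kh2.
In check but a legal move exists → not checkmate.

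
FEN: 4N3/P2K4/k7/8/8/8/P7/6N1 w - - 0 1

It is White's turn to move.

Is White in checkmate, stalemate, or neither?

White to move; white king on d7.
In check: no.
Legal moves for White include: Ng7, Nc7+, Nf6, Nd6, Kd8, Kc8, Ke7, Kc7, Ke6, Kd6, Kc6, Nh3, Nf3, Ne2, a8=Q+, a8=R+, a8=B, a8=N, ... (list truncated; more exist).
White has legal moves and is not in check → neither.

neither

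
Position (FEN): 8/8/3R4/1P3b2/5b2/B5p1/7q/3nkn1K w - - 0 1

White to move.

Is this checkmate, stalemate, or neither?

White to move; white king on h1.
In check: yes, from the black queen on h2.
King squares — g1: attacked by Qh2; g2: attacked by Qh2; h2: attacked by Nf1.
Legal moves for White: none.
In check with no legal moves → checkmate.

checkmate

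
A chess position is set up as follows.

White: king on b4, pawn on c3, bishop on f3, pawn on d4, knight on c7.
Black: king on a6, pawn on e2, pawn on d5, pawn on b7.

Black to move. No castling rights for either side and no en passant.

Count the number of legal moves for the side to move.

Black to move; king on a6.
In check: yes, from the white knight on c7.
Legal moves: Ka7, Kb6.
Count: 2.

2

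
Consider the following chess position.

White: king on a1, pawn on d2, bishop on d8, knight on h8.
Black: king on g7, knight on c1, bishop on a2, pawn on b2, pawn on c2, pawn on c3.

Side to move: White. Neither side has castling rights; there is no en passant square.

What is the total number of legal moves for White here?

0

White to move; king on a1.
In check: yes, from the black pawn on b2.
Legal moves: none.
Count: 0.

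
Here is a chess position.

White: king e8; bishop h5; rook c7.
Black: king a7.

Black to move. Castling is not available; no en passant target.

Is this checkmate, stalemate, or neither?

Black to move; black king on a7.
In check: yes, from the white rook on c7.
King squares — a6: available; b6: available; b7: attacked by Rc7; a8: available; b8: available.
Legal moves for Black: Kb8, Ka8, Kb6, Ka6.
Black is in check but has 4 legal moves → neither.

neither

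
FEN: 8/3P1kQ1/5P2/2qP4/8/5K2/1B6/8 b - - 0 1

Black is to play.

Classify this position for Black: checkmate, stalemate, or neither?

checkmate

Black to move; black king on f7.
In check: yes, from the white queen on g7.
King squares — e6: attacked by Pd5; f6: attacked by Bb2; g6: attacked by Qg7; e7: attacked by Pf6; g7: attacked by Pf6; e8: attacked by Pd7; f8: attacked by Qg7; g8: attacked by Qg7.
Legal moves for Black: none.
In check with no legal moves → checkmate.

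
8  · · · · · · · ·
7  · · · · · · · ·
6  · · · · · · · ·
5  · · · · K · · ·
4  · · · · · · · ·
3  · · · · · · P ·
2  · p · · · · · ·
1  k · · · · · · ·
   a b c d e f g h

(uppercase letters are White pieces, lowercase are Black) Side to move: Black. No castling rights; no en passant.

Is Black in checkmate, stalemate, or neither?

Black to move; black king on a1.
In check: no.
Legal moves for Black: Ka2, Kb1, b1=Q, b1=R, b1=B, b1=N.
Black has 6 legal moves and is not in check → neither.

neither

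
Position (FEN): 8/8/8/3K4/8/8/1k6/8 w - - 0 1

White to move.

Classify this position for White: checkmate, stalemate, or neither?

White to move; white king on d5.
In check: no.
Legal moves for White: Ke6, Kd6, Kc6, Ke5, Kc5, Ke4, Kd4, Kc4.
White has 8 legal moves and is not in check → neither.

neither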